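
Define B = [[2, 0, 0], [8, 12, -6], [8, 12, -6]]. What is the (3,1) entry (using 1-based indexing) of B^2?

64

Characteristic polynomial: r^3 - 8r^2 + 12r = r(r - 6)(r - 2), so the eigenvalues are 0, 2, 6.
r=2: eigenvector (1, -2, -2).
r=6: eigenvector (0, 1, 1).
r=0: eigenvector (0, 1, 2).
P = [[1, 0, 0], [-2, 1, 1], [-2, 1, 2]], D = diag(2, 6, 0), P⁻¹ = [[1, 0, 0], [2, 2, -1], [0, -1, 1]].
B² = P·diag(4, 36, 0)·P⁻¹ = [[4, 0, 0], [64, 72, -36], [64, 72, -36]].
The requested entry is 64.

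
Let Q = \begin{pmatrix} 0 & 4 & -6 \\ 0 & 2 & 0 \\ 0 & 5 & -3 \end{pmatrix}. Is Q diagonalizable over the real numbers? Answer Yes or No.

Characteristic polynomial: p(t) = t^3 + t^2 - 6t = t(t - 2)(t + 3).
All 3 eigenvalues are distinct, so Q is diagonalizable.

Yes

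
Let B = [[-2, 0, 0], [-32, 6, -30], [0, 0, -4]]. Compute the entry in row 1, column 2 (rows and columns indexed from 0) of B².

-60

Characteristic polynomial: r^3 - 28r - 48 = (r - 6)(r + 2)(r + 4), so the eigenvalues are -4, -2, 6.
r=-2: eigenvector (1, 4, 0).
r=6: eigenvector (0, 1, 0).
r=-4: eigenvector (0, 3, 1).
P = [[1, 0, 0], [4, 1, 3], [0, 0, 1]], D = diag(-2, 6, -4), P⁻¹ = [[1, 0, 0], [-4, 1, -3], [0, 0, 1]].
B² = P·diag(4, 36, 16)·P⁻¹ = [[4, 0, 0], [-128, 36, -60], [0, 0, 16]].
The requested entry is -60.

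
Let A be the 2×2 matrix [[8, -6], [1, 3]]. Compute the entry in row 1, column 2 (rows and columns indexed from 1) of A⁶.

-186186

Characteristic polynomial: μ^2 - 11μ + 30 = (μ - 6)(μ - 5), so the eigenvalues are 5, 6.
μ=5: eigenvector (2, 1).
μ=6: eigenvector (3, 1).
P = [[2, 3], [1, 1]], D = diag(5, 6), P⁻¹ = [[-1, 3], [1, -2]].
A⁶ = P·diag(15625, 46656)·P⁻¹ = [[108718, -186186], [31031, -46437]].
The requested entry is -186186.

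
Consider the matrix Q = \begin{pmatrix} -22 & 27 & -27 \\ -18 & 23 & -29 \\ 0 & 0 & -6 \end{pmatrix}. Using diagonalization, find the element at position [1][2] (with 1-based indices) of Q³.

Characteristic polynomial: λ^3 + 5λ^2 - 26λ - 120 = (λ - 5)(λ + 4)(λ + 6), so the eigenvalues are -6, -4, 5.
λ=-4: eigenvector (3, 2, 0).
λ=5: eigenvector (1, 1, 0).
λ=-6: eigenvector (0, 1, 1).
P = [[3, 1, 0], [2, 1, 1], [0, 0, 1]], D = diag(-4, 5, -6), P⁻¹ = [[1, -1, 1], [-2, 3, -3], [0, 0, 1]].
Q³ = P·diag(-64, 125, -216)·P⁻¹ = [[-442, 567, -567], [-378, 503, -719], [0, 0, -216]].
The requested entry is 567.

567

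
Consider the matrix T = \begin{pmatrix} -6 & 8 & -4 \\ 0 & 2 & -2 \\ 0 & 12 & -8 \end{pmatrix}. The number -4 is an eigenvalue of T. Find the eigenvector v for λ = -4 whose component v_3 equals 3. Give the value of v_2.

T + 4I = [[-2, 8, -4], [0, 6, -2], [0, 12, -4]].
Solving (T + 4I)v = 0 gives the eigenspace spanned by (-2, 1, 3).
With v_3 = 3, v = (-2, 1, 3), so v_2 = 1.

1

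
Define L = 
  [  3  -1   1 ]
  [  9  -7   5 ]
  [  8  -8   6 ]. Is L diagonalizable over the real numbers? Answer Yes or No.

No

Characteristic polynomial: p(s) = s^3 - 2s^2 - 4s + 8 = (s - 2)^2(s + 2).
s = 2 has algebraic multiplicity 2; rank(L − 2I) = 2, so geometric multiplicity = 1.
Geometric multiplicity < algebraic multiplicity, so L is not diagonalizable.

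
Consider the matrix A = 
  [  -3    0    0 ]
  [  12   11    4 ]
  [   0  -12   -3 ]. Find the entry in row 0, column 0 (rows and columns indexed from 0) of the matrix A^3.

-27

Characteristic polynomial: μ^3 - 5μ^2 - 9μ + 45 = (μ - 5)(μ - 3)(μ + 3), so the eigenvalues are -3, 3, 5.
μ=-3: eigenvector (1, 0, -3).
μ=3: eigenvector (0, 1, -2).
μ=5: eigenvector (0, 2, -3).
P = [[1, 0, 0], [0, 1, 2], [-3, -2, -3]], D = diag(-3, 3, 5), P⁻¹ = [[1, 0, 0], [-6, -3, -2], [3, 2, 1]].
A³ = P·diag(-27, 27, 125)·P⁻¹ = [[-27, 0, 0], [588, 419, 196], [-720, -588, -267]].
The requested entry is -27.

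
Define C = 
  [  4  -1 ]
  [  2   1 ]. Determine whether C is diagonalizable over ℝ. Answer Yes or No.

Yes

Characteristic polynomial: p(μ) = μ^2 - 5μ + 6 = (μ - 3)(μ - 2).
All 2 eigenvalues are distinct, so C is diagonalizable.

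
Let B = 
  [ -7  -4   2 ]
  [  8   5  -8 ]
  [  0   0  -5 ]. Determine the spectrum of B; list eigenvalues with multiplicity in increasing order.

-5, -3, 1

Characteristic polynomial: p(r) = r^3 + 7r^2 + 7r - 15 = (r - 1)(r + 3)(r + 5).
Roots (with multiplicity): -5, -3, 1.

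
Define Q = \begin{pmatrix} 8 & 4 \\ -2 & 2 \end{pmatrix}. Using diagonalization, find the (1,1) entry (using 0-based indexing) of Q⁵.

Characteristic polynomial: s^2 - 10s + 24 = (s - 6)(s - 4), so the eigenvalues are 4, 6.
s=4: eigenvector (1, -1).
s=6: eigenvector (2, -1).
P = [[1, 2], [-1, -1]], D = diag(4, 6), P⁻¹ = [[-1, -2], [1, 1]].
Q⁵ = P·diag(1024, 7776)·P⁻¹ = [[14528, 13504], [-6752, -5728]].
The requested entry is -5728.

-5728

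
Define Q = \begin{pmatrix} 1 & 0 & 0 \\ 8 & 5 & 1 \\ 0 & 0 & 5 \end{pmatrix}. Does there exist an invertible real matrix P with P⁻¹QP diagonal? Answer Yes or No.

Characteristic polynomial: p(λ) = λ^3 - 11λ^2 + 35λ - 25 = (λ - 5)^2(λ - 1).
λ = 5 has algebraic multiplicity 2; rank(Q − 5I) = 2, so geometric multiplicity = 1.
Geometric multiplicity < algebraic multiplicity, so Q is not diagonalizable.

No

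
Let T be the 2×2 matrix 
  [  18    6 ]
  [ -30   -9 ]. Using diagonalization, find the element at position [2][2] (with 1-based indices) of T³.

Characteristic polynomial: s^2 - 9s + 18 = (s - 6)(s - 3), so the eigenvalues are 3, 6.
s=6: eigenvector (1, -2).
s=3: eigenvector (-2, 5).
P = [[1, -2], [-2, 5]], D = diag(6, 3), P⁻¹ = [[5, 2], [2, 1]].
T³ = P·diag(216, 27)·P⁻¹ = [[972, 378], [-1890, -729]].
The requested entry is -729.

-729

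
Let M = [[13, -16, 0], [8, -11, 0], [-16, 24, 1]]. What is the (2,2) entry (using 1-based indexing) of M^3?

Characteristic polynomial: s^3 - 3s^2 - 13s + 15 = (s - 5)(s - 1)(s + 3), so the eigenvalues are -3, 1, 5.
s=1: eigenvector (0, 0, 1).
s=-3: eigenvector (1, 1, -2).
s=5: eigenvector (2, 1, -2).
P = [[0, 1, 2], [0, 1, 1], [1, -2, -2]], D = diag(1, -3, 5), P⁻¹ = [[0, 2, 1], [-1, 2, 0], [1, -1, 0]].
M³ = P·diag(1, -27, 125)·P⁻¹ = [[277, -304, 0], [152, -179, 0], [-304, 360, 1]].
The requested entry is -179.

-179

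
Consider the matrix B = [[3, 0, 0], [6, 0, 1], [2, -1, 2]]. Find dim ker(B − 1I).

B − 1I = [[2, 0, 0], [6, -1, 1], [2, -1, 1]].
This matrix has rank 2, so its null space has dimension 3 − 2 = 1.

1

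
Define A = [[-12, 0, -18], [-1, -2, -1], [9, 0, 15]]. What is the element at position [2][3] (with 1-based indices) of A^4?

65

Characteristic polynomial: s^3 - s^2 - 24s - 36 = (s - 6)(s + 2)(s + 3), so the eigenvalues are -3, -2, 6.
s=6: eigenvector (1, 0, -1).
s=-3: eigenvector (2, 1, -1).
s=-2: eigenvector (0, 1, 0).
P = [[1, 2, 0], [0, 1, 1], [-1, -1, 0]], D = diag(6, -3, -2), P⁻¹ = [[-1, 0, -2], [1, 0, 1], [-1, 1, -1]].
A⁴ = P·diag(1296, 81, 16)·P⁻¹ = [[-1134, 0, -2430], [65, 16, 65], [1215, 0, 2511]].
The requested entry is 65.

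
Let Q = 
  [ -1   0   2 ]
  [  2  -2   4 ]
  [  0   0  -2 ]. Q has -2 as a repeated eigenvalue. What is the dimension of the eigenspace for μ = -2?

Q + 2I = [[1, 0, 2], [2, 0, 4], [0, 0, 0]].
This matrix has rank 1, so its null space has dimension 3 − 1 = 2.

2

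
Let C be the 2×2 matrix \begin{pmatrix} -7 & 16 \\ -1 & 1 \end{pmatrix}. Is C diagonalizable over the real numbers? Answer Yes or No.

Characteristic polynomial: p(s) = s^2 + 6s + 9 = (s + 3)^2.
s = -3 has algebraic multiplicity 2; rank(C + 3I) = 1, so geometric multiplicity = 1.
Geometric multiplicity < algebraic multiplicity, so C is not diagonalizable.

No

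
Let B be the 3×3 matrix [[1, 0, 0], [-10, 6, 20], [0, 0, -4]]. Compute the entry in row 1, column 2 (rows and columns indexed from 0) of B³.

560

Characteristic polynomial: s^3 - 3s^2 - 22s + 24 = (s - 6)(s - 1)(s + 4), so the eigenvalues are -4, 1, 6.
s=1: eigenvector (1, 2, 0).
s=6: eigenvector (0, 1, 0).
s=-4: eigenvector (0, -2, 1).
P = [[1, 0, 0], [2, 1, -2], [0, 0, 1]], D = diag(1, 6, -4), P⁻¹ = [[1, 0, 0], [-2, 1, 2], [0, 0, 1]].
B³ = P·diag(1, 216, -64)·P⁻¹ = [[1, 0, 0], [-430, 216, 560], [0, 0, -64]].
The requested entry is 560.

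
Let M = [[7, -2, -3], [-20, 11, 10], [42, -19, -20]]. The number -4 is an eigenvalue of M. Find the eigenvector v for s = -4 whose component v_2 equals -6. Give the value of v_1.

M + 4I = [[11, -2, -3], [-20, 15, 10], [42, -19, -16]].
Solving (M + 4I)v = 0 gives the eigenspace spanned by (3, -6, 15).
With v_2 = -6, v = (3, -6, 15), so v_1 = 3.

3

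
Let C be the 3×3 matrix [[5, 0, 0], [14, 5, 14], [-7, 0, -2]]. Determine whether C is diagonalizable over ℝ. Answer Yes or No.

Characteristic polynomial: p(s) = s^3 - 8s^2 + 5s + 50 = (s - 5)^2(s + 2).
s = 5 has algebraic multiplicity 2; rank(C − 5I) = 1, so geometric multiplicity = 2.
Every eigenvalue has geometric = algebraic multiplicity, so C is diagonalizable.

Yes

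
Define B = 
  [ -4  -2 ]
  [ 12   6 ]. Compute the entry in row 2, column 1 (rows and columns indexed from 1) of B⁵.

192

Characteristic polynomial: r^2 - 2r = r(r - 2), so the eigenvalues are 0, 2.
r=2: eigenvector (1, -3).
r=0: eigenvector (1, -2).
P = [[1, 1], [-3, -2]], D = diag(2, 0), P⁻¹ = [[-2, -1], [3, 1]].
B⁵ = P·diag(32, 0)·P⁻¹ = [[-64, -32], [192, 96]].
The requested entry is 192.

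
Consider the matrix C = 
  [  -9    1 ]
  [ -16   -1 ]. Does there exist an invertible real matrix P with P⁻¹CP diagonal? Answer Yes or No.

Characteristic polynomial: p(μ) = μ^2 + 10μ + 25 = (μ + 5)^2.
μ = -5 has algebraic multiplicity 2; rank(C + 5I) = 1, so geometric multiplicity = 1.
Geometric multiplicity < algebraic multiplicity, so C is not diagonalizable.

No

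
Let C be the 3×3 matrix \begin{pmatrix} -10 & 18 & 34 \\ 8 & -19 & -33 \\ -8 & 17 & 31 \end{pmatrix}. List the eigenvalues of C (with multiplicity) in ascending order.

Characteristic polynomial: p(μ) = μ^3 - 2μ^2 - 20μ - 24 = (μ - 6)(μ + 2)^2.
Roots (with multiplicity): -2, -2, 6.

-2, -2, 6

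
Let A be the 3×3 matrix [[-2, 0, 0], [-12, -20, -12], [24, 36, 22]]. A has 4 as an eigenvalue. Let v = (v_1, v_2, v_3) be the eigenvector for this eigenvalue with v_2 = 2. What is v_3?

-4

A − 4I = [[-6, 0, 0], [-12, -24, -12], [24, 36, 18]].
Solving (A − 4I)v = 0 gives the eigenspace spanned by (0, 2, -4).
With v_2 = 2, v = (0, 2, -4), so v_3 = -4.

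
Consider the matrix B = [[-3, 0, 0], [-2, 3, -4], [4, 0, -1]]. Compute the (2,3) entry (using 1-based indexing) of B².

-8

Characteristic polynomial: μ^3 + μ^2 - 9μ - 9 = (μ - 3)(μ + 1)(μ + 3), so the eigenvalues are -3, -1, 3.
μ=-3: eigenvector (1, -1, -2).
μ=3: eigenvector (0, 1, 0).
μ=-1: eigenvector (0, 1, 1).
P = [[1, 0, 0], [-1, 1, 1], [-2, 0, 1]], D = diag(-3, 3, -1), P⁻¹ = [[1, 0, 0], [-1, 1, -1], [2, 0, 1]].
B² = P·diag(9, 9, 1)·P⁻¹ = [[9, 0, 0], [-16, 9, -8], [-16, 0, 1]].
The requested entry is -8.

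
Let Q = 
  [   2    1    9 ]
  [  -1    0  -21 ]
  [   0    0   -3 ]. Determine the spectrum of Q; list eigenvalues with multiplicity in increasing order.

-3, 1, 1

Characteristic polynomial: p(μ) = μ^3 + μ^2 - 5μ + 3 = (μ - 1)^2(μ + 3).
Roots (with multiplicity): -3, 1, 1.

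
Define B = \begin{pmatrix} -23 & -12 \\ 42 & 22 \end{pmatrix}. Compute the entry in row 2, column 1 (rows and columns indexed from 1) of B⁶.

-882

Characteristic polynomial: r^2 + r - 2 = (r - 1)(r + 2), so the eigenvalues are -2, 1.
r=-2: eigenvector (4, -7).
r=1: eigenvector (1, -2).
P = [[4, 1], [-7, -2]], D = diag(-2, 1), P⁻¹ = [[2, 1], [-7, -4]].
B⁶ = P·diag(64, 1)·P⁻¹ = [[505, 252], [-882, -440]].
The requested entry is -882.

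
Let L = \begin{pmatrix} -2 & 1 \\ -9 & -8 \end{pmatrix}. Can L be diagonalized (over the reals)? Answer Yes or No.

Characteristic polynomial: p(r) = r^2 + 10r + 25 = (r + 5)^2.
r = -5 has algebraic multiplicity 2; rank(L + 5I) = 1, so geometric multiplicity = 1.
Geometric multiplicity < algebraic multiplicity, so L is not diagonalizable.

No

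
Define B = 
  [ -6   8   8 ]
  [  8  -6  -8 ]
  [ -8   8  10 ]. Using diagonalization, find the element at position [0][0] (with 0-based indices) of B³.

Characteristic polynomial: r^3 + 2r^2 - 20r + 24 = (r - 2)^2(r + 6), so the eigenvalues are -6, 2, 2.
r=-6: eigenvector (-1, 1, -1).
r=2: eigenvector (1, 0, 1).
r=2: eigenvector (1, -1, 2).
P = [[-1, 1, 1], [1, 0, -1], [-1, 1, 2]], D = diag(-6, 2, 2), P⁻¹ = [[-1, 1, 1], [1, 1, 0], [-1, 0, 1]].
B³ = P·diag(-216, 8, 8)·P⁻¹ = [[-216, 224, 224], [224, -216, -224], [-224, 224, 232]].
The requested entry is -216.

-216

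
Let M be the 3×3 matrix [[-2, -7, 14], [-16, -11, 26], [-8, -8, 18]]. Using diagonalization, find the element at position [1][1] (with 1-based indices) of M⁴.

Characteristic polynomial: μ^3 - 5μ^2 - 4μ + 20 = (μ - 5)(μ - 2)(μ + 2), so the eigenvalues are -2, 2, 5.
μ=-2: eigenvector (1, 4, 2).
μ=2: eigenvector (0, 2, 1).
μ=5: eigenvector (-1, 1, 0).
P = [[1, 0, -1], [4, 2, 1], [2, 1, 0]], D = diag(-2, 2, 5), P⁻¹ = [[1, 1, -2], [-2, -2, 5], [0, 1, -2]].
M⁴ = P·diag(16, 16, 625)·P⁻¹ = [[16, -609, 1218], [0, 625, -1218], [0, 0, 16]].
The requested entry is 16.

16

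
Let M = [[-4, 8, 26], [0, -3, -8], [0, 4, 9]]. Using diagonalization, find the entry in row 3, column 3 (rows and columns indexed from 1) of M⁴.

Characteristic polynomial: s^3 - 2s^2 - 19s + 20 = (s - 5)(s - 1)(s + 4), so the eigenvalues are -4, 1, 5.
s=1: eigenvector (2, -2, 1).
s=5: eigenvector (2, -1, 1).
s=-4: eigenvector (1, 0, 0).
P = [[2, 2, 1], [-2, -1, 0], [1, 1, 0]], D = diag(1, 5, -4), P⁻¹ = [[0, -1, -1], [0, 1, 2], [1, 0, -2]].
M⁴ = P·diag(1, 625, 256)·P⁻¹ = [[256, 1248, 1986], [0, -623, -1248], [0, 624, 1249]].
The requested entry is 1249.

1249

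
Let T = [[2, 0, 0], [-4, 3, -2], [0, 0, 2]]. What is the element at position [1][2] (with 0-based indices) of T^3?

Characteristic polynomial: μ^3 - 7μ^2 + 16μ - 12 = (μ - 3)(μ - 2)^2, so the eigenvalues are 2, 2, 3.
μ=2: eigenvector (1, 0, -2).
μ=3: eigenvector (0, 1, 0).
μ=2: eigenvector (0, 2, 1).
P = [[1, 0, 0], [0, 1, 2], [-2, 0, 1]], D = diag(2, 3, 2), P⁻¹ = [[1, 0, 0], [-4, 1, -2], [2, 0, 1]].
T³ = P·diag(8, 27, 8)·P⁻¹ = [[8, 0, 0], [-76, 27, -38], [0, 0, 8]].
The requested entry is -38.

-38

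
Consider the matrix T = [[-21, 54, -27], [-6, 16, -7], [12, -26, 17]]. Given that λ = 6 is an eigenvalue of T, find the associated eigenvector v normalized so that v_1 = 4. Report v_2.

T − 6I = [[-27, 54, -27], [-6, 10, -7], [12, -26, 11]].
Solving (T − 6I)v = 0 gives the eigenspace spanned by (4, 1, -2).
With v_1 = 4, v = (4, 1, -2), so v_2 = 1.

1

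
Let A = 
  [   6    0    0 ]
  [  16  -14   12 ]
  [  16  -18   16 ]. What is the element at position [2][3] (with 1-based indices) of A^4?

480

Characteristic polynomial: λ^3 - 8λ^2 + 4λ + 48 = (λ - 6)(λ - 4)(λ + 2), so the eigenvalues are -2, 4, 6.
λ=6: eigenvector (1, 2, 2).
λ=-2: eigenvector (0, 1, 1).
λ=4: eigenvector (0, 2, 3).
P = [[1, 0, 0], [2, 1, 2], [2, 1, 3]], D = diag(6, -2, 4), P⁻¹ = [[1, 0, 0], [-2, 3, -2], [0, -1, 1]].
A⁴ = P·diag(1296, 16, 256)·P⁻¹ = [[1296, 0, 0], [2560, -464, 480], [2560, -720, 736]].
The requested entry is 480.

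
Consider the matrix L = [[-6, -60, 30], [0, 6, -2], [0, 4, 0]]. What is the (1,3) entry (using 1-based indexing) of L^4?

-3120

Characteristic polynomial: μ^3 - 28μ + 48 = (μ - 4)(μ - 2)(μ + 6), so the eigenvalues are -6, 2, 4.
μ=-6: eigenvector (1, 0, 0).
μ=4: eigenvector (-3, 1, 1).
μ=2: eigenvector (0, 1, 2).
P = [[1, -3, 0], [0, 1, 1], [0, 1, 2]], D = diag(-6, 4, 2), P⁻¹ = [[1, 6, -3], [0, 2, -1], [0, -1, 1]].
L⁴ = P·diag(1296, 256, 16)·P⁻¹ = [[1296, 6240, -3120], [0, 496, -240], [0, 480, -224]].
The requested entry is -3120.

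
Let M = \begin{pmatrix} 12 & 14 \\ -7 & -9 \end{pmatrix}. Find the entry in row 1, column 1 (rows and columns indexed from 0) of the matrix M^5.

-3189

Characteristic polynomial: t^2 - 3t - 10 = (t - 5)(t + 2), so the eigenvalues are -2, 5.
t=5: eigenvector (2, -1).
t=-2: eigenvector (-1, 1).
P = [[2, -1], [-1, 1]], D = diag(5, -2), P⁻¹ = [[1, 1], [1, 2]].
M⁵ = P·diag(3125, -32)·P⁻¹ = [[6282, 6314], [-3157, -3189]].
The requested entry is -3189.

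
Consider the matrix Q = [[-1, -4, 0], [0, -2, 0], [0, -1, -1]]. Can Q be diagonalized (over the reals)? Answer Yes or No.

Characteristic polynomial: p(μ) = μ^3 + 4μ^2 + 5μ + 2 = (μ + 1)^2(μ + 2).
μ = -1 has algebraic multiplicity 2; rank(Q + 1I) = 1, so geometric multiplicity = 2.
Every eigenvalue has geometric = algebraic multiplicity, so Q is diagonalizable.

Yes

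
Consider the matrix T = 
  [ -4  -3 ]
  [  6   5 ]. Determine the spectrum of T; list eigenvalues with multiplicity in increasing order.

-1, 2

Characteristic polynomial: p(λ) = λ^2 - λ - 2 = (λ - 2)(λ + 1).
Roots (with multiplicity): -1, 2.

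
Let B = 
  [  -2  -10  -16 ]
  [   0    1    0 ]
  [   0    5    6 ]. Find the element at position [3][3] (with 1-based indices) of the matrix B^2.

Characteristic polynomial: t^3 - 5t^2 - 8t + 12 = (t - 6)(t - 1)(t + 2), so the eigenvalues are -2, 1, 6.
t=1: eigenvector (-2, -1, 1).
t=6: eigenvector (-2, 0, 1).
t=-2: eigenvector (1, 0, 0).
P = [[-2, -2, 1], [-1, 0, 0], [1, 1, 0]], D = diag(1, 6, -2), P⁻¹ = [[0, -1, 0], [0, 1, 1], [1, 0, 2]].
B² = P·diag(1, 36, 4)·P⁻¹ = [[4, -70, -64], [0, 1, 0], [0, 35, 36]].
The requested entry is 36.

36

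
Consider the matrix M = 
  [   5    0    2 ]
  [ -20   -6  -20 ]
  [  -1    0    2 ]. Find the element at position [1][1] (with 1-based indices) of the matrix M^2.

Characteristic polynomial: λ^3 - λ^2 - 30λ + 72 = (λ - 4)(λ - 3)(λ + 6), so the eigenvalues are -6, 3, 4.
λ=3: eigenvector (1, 0, -1).
λ=-6: eigenvector (0, 1, 0).
λ=4: eigenvector (2, -2, -1).
P = [[1, 0, 2], [0, 1, -2], [-1, 0, -1]], D = diag(3, -6, 4), P⁻¹ = [[-1, 0, -2], [2, 1, 2], [1, 0, 1]].
M² = P·diag(9, 36, 16)·P⁻¹ = [[23, 0, 14], [40, 36, 40], [-7, 0, 2]].
The requested entry is 23.

23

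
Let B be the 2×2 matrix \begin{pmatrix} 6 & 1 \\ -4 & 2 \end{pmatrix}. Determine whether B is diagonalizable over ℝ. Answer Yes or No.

No

Characteristic polynomial: p(t) = t^2 - 8t + 16 = (t - 4)^2.
t = 4 has algebraic multiplicity 2; rank(B − 4I) = 1, so geometric multiplicity = 1.
Geometric multiplicity < algebraic multiplicity, so B is not diagonalizable.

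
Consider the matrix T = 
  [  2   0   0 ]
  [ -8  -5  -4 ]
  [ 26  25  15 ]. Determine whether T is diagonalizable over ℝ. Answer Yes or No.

No

Characteristic polynomial: p(λ) = λ^3 - 12λ^2 + 45λ - 50 = (λ - 5)^2(λ - 2).
λ = 5 has algebraic multiplicity 2; rank(T − 5I) = 2, so geometric multiplicity = 1.
Geometric multiplicity < algebraic multiplicity, so T is not diagonalizable.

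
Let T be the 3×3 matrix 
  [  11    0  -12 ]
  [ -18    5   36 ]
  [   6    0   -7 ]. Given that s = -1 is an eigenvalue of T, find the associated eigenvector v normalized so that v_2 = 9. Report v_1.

T + 1I = [[12, 0, -12], [-18, 6, 36], [6, 0, -6]].
Solving (T + 1I)v = 0 gives the eigenspace spanned by (-3, 9, -3).
With v_2 = 9, v = (-3, 9, -3), so v_1 = -3.

-3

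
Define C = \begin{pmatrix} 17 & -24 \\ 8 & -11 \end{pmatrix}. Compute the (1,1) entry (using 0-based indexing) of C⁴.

Characteristic polynomial: t^2 - 6t + 5 = (t - 5)(t - 1), so the eigenvalues are 1, 5.
t=5: eigenvector (-2, -1).
t=1: eigenvector (-3, -2).
P = [[-2, -3], [-1, -2]], D = diag(5, 1), P⁻¹ = [[-2, 3], [1, -2]].
C⁴ = P·diag(625, 1)·P⁻¹ = [[2497, -3744], [1248, -1871]].
The requested entry is -1871.

-1871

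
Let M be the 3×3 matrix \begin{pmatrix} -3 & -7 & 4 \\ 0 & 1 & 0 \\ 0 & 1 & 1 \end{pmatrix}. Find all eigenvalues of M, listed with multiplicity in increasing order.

Characteristic polynomial: p(λ) = λ^3 + λ^2 - 5λ + 3 = (λ - 1)^2(λ + 3).
Roots (with multiplicity): -3, 1, 1.

-3, 1, 1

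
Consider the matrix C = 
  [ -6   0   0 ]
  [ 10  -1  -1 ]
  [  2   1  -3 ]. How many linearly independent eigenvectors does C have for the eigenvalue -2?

1

C + 2I = [[-4, 0, 0], [10, 1, -1], [2, 1, -1]].
This matrix has rank 2, so its null space has dimension 3 − 2 = 1.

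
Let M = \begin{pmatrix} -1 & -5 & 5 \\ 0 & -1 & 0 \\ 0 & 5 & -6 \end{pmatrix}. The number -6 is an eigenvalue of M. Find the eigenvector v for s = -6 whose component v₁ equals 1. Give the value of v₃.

M + 6I = [[5, -5, 5], [0, 5, 0], [0, 5, 0]].
Solving (M + 6I)v = 0 gives the eigenspace spanned by (1, 0, -1).
With v₁ = 1, v = (1, 0, -1), so v₃ = -1.

-1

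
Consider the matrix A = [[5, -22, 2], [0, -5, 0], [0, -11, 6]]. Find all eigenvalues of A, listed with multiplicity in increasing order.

Characteristic polynomial: p(r) = r^3 - 6r^2 - 25r + 150 = (r - 6)(r - 5)(r + 5).
Roots (with multiplicity): -5, 5, 6.

-5, 5, 6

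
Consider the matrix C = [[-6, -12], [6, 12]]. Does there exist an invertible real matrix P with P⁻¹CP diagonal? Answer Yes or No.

Characteristic polynomial: p(t) = t^2 - 6t = t(t - 6).
All 2 eigenvalues are distinct, so C is diagonalizable.

Yes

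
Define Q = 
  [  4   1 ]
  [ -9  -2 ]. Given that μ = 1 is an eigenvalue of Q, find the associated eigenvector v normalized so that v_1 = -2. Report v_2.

Q − 1I = [[3, 1], [-9, -3]].
Solving (Q − 1I)v = 0 gives the eigenspace spanned by (-2, 6).
With v_1 = -2, v = (-2, 6), so v_2 = 6.

6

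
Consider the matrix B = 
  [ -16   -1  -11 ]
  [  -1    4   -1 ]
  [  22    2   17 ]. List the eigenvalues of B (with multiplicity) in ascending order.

Characteristic polynomial: p(t) = t^3 - 5t^2 - 25t + 125 = (t - 5)^2(t + 5).
Roots (with multiplicity): -5, 5, 5.

-5, 5, 5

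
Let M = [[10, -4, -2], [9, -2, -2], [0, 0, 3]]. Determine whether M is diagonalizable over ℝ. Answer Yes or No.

No

Characteristic polynomial: p(s) = s^3 - 11s^2 + 40s - 48 = (s - 4)^2(s - 3).
s = 4 has algebraic multiplicity 2; rank(M − 4I) = 2, so geometric multiplicity = 1.
Geometric multiplicity < algebraic multiplicity, so M is not diagonalizable.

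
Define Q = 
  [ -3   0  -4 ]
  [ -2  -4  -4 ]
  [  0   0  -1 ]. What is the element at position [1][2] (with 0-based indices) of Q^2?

28

Characteristic polynomial: μ^3 + 8μ^2 + 19μ + 12 = (μ + 1)(μ + 3)(μ + 4), so the eigenvalues are -4, -3, -1.
μ=-3: eigenvector (1, -2, 0).
μ=-4: eigenvector (0, 1, 0).
μ=-1: eigenvector (-2, 0, 1).
P = [[1, 0, -2], [-2, 1, 0], [0, 0, 1]], D = diag(-3, -4, -1), P⁻¹ = [[1, 0, 2], [2, 1, 4], [0, 0, 1]].
Q² = P·diag(9, 16, 1)·P⁻¹ = [[9, 0, 16], [14, 16, 28], [0, 0, 1]].
The requested entry is 28.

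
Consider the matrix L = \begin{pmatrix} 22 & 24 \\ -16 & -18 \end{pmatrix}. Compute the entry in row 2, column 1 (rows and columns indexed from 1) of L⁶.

Characteristic polynomial: s^2 - 4s - 12 = (s - 6)(s + 2), so the eigenvalues are -2, 6.
s=-2: eigenvector (1, -1).
s=6: eigenvector (3, -2).
P = [[1, 3], [-1, -2]], D = diag(-2, 6), P⁻¹ = [[-2, -3], [1, 1]].
L⁶ = P·diag(64, 46656)·P⁻¹ = [[139840, 139776], [-93184, -93120]].
The requested entry is -93184.

-93184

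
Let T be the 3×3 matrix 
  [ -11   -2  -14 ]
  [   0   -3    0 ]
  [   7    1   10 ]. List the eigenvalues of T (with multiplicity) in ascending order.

-4, -3, 3

Characteristic polynomial: p(μ) = μ^3 + 4μ^2 - 9μ - 36 = (μ - 3)(μ + 3)(μ + 4).
Roots (with multiplicity): -4, -3, 3.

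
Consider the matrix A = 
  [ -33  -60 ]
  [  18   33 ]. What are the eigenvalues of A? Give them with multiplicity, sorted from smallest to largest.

Characteristic polynomial: p(λ) = λ^2 - 9 = (λ - 3)(λ + 3).
Roots (with multiplicity): -3, 3.

-3, 3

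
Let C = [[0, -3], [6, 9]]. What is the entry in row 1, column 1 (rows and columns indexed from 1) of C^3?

-162

Characteristic polynomial: r^2 - 9r + 18 = (r - 6)(r - 3), so the eigenvalues are 3, 6.
r=6: eigenvector (1, -2).
r=3: eigenvector (1, -1).
P = [[1, 1], [-2, -1]], D = diag(6, 3), P⁻¹ = [[-1, -1], [2, 1]].
C³ = P·diag(216, 27)·P⁻¹ = [[-162, -189], [378, 405]].
The requested entry is -162.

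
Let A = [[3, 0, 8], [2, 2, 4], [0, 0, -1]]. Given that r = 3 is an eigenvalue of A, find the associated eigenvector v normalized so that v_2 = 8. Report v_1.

A − 3I = [[0, 0, 8], [2, -1, 4], [0, 0, -4]].
Solving (A − 3I)v = 0 gives the eigenspace spanned by (4, 8, 0).
With v_2 = 8, v = (4, 8, 0), so v_1 = 4.

4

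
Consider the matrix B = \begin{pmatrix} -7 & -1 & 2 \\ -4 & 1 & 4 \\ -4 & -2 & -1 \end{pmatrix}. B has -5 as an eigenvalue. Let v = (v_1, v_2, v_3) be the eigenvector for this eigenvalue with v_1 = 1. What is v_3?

B + 5I = [[-2, -1, 2], [-4, 6, 4], [-4, -2, 4]].
Solving (B + 5I)v = 0 gives the eigenspace spanned by (1, 0, 1).
With v_1 = 1, v = (1, 0, 1), so v_3 = 1.

1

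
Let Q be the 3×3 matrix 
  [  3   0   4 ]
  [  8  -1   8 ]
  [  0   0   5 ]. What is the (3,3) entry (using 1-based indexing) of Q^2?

Characteristic polynomial: s^3 - 7s^2 + 7s + 15 = (s - 5)(s - 3)(s + 1), so the eigenvalues are -1, 3, 5.
s=3: eigenvector (1, 2, 0).
s=-1: eigenvector (0, 1, 0).
s=5: eigenvector (2, 4, 1).
P = [[1, 0, 2], [2, 1, 4], [0, 0, 1]], D = diag(3, -1, 5), P⁻¹ = [[1, 0, -2], [-2, 1, 0], [0, 0, 1]].
Q² = P·diag(9, 1, 25)·P⁻¹ = [[9, 0, 32], [16, 1, 64], [0, 0, 25]].
The requested entry is 25.

25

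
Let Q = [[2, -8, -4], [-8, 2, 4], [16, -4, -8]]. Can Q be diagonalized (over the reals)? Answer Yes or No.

Yes

Characteristic polynomial: p(μ) = μ^3 + 4μ^2 - 12μ = μ(μ - 2)(μ + 6).
All 3 eigenvalues are distinct, so Q is diagonalizable.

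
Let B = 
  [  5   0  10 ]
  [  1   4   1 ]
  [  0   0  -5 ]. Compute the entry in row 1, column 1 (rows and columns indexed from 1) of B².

25

Characteristic polynomial: s^3 - 4s^2 - 25s + 100 = (s - 5)(s - 4)(s + 5), so the eigenvalues are -5, 4, 5.
s=-5: eigenvector (-1, 0, 1).
s=4: eigenvector (0, 1, 0).
s=5: eigenvector (1, 1, 0).
P = [[-1, 0, 1], [0, 1, 1], [1, 0, 0]], D = diag(-5, 4, 5), P⁻¹ = [[0, 0, 1], [-1, 1, -1], [1, 0, 1]].
B² = P·diag(25, 16, 25)·P⁻¹ = [[25, 0, 0], [9, 16, 9], [0, 0, 25]].
The requested entry is 25.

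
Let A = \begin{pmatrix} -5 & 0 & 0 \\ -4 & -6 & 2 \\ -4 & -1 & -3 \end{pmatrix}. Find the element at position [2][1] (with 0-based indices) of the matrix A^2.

9

Characteristic polynomial: s^3 + 14s^2 + 65s + 100 = (s + 4)(s + 5)^2, so the eigenvalues are -5, -5, -4.
s=-5: eigenvector (1, 4, 4).
s=-4: eigenvector (0, 1, 1).
s=-5: eigenvector (0, 2, 1).
P = [[1, 0, 0], [4, 1, 2], [4, 1, 1]], D = diag(-5, -4, -5), P⁻¹ = [[1, 0, 0], [-4, -1, 2], [0, 1, -1]].
A² = P·diag(25, 16, 25)·P⁻¹ = [[25, 0, 0], [36, 34, -18], [36, 9, 7]].
The requested entry is 9.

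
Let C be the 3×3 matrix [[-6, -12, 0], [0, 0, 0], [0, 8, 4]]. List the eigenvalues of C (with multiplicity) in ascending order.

-6, 0, 4

Characteristic polynomial: p(λ) = λ^3 + 2λ^2 - 24λ = λ(λ - 4)(λ + 6).
Roots (with multiplicity): -6, 0, 4.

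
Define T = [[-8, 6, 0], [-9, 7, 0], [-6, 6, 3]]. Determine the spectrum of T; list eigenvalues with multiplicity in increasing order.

-2, 1, 3

Characteristic polynomial: p(r) = r^3 - 2r^2 - 5r + 6 = (r - 3)(r - 1)(r + 2).
Roots (with multiplicity): -2, 1, 3.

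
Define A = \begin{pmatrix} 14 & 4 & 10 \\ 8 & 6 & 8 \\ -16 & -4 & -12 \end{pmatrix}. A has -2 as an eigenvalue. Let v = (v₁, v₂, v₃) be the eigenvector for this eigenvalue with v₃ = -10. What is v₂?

A + 2I = [[16, 4, 10], [8, 8, 8], [-16, -4, -10]].
Solving (A + 2I)v = 0 gives the eigenspace spanned by (5, 5, -10).
With v₃ = -10, v = (5, 5, -10), so v₂ = 5.

5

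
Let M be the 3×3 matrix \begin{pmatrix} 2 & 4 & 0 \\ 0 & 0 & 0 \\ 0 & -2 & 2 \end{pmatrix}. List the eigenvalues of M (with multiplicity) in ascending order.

0, 2, 2

Characteristic polynomial: p(s) = s^3 - 4s^2 + 4s = s(s - 2)^2.
Roots (with multiplicity): 0, 2, 2.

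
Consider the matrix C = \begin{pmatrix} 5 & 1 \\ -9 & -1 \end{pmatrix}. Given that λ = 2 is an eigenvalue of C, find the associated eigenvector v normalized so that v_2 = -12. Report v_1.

4

C − 2I = [[3, 1], [-9, -3]].
Solving (C − 2I)v = 0 gives the eigenspace spanned by (4, -12).
With v_2 = -12, v = (4, -12), so v_1 = 4.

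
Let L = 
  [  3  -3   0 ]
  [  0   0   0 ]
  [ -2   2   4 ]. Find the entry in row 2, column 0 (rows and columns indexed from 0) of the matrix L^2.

-14

Characteristic polynomial: λ^3 - 7λ^2 + 12λ = λ(λ - 4)(λ - 3), so the eigenvalues are 0, 3, 4.
λ=3: eigenvector (1, 0, 2).
λ=4: eigenvector (0, 0, 1).
λ=0: eigenvector (1, 1, 0).
P = [[1, 0, 1], [0, 0, 1], [2, 1, 0]], D = diag(3, 4, 0), P⁻¹ = [[1, -1, 0], [-2, 2, 1], [0, 1, 0]].
L² = P·diag(9, 16, 0)·P⁻¹ = [[9, -9, 0], [0, 0, 0], [-14, 14, 16]].
The requested entry is -14.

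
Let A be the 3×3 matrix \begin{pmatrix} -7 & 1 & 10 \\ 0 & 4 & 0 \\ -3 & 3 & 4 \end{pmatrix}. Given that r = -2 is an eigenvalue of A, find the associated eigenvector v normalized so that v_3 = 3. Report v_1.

6

A + 2I = [[-5, 1, 10], [0, 6, 0], [-3, 3, 6]].
Solving (A + 2I)v = 0 gives the eigenspace spanned by (6, 0, 3).
With v_3 = 3, v = (6, 0, 3), so v_1 = 6.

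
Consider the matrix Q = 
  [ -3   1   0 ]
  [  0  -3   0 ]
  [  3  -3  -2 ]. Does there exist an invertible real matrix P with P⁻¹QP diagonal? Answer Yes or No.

No

Characteristic polynomial: p(λ) = λ^3 + 8λ^2 + 21λ + 18 = (λ + 2)(λ + 3)^2.
λ = -3 has algebraic multiplicity 2; rank(Q + 3I) = 2, so geometric multiplicity = 1.
Geometric multiplicity < algebraic multiplicity, so Q is not diagonalizable.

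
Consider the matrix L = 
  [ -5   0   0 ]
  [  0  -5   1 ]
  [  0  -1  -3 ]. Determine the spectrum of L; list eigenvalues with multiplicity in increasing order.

-5, -4, -4

Characteristic polynomial: p(μ) = μ^3 + 13μ^2 + 56μ + 80 = (μ + 4)^2(μ + 5).
Roots (with multiplicity): -5, -4, -4.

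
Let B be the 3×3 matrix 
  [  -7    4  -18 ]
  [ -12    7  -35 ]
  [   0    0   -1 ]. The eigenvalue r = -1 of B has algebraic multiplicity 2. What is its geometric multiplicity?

B + 1I = [[-6, 4, -18], [-12, 8, -35], [0, 0, 0]].
This matrix has rank 2, so its null space has dimension 3 − 2 = 1.

1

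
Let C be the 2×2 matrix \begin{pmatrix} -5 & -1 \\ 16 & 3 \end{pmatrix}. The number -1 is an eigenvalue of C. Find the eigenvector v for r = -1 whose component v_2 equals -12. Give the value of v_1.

C + 1I = [[-4, -1], [16, 4]].
Solving (C + 1I)v = 0 gives the eigenspace spanned by (3, -12).
With v_2 = -12, v = (3, -12), so v_1 = 3.

3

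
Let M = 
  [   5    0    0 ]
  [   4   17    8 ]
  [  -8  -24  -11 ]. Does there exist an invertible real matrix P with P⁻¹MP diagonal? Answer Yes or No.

Characteristic polynomial: p(s) = s^3 - 11s^2 + 35s - 25 = (s - 5)^2(s - 1).
s = 5 has algebraic multiplicity 2; rank(M − 5I) = 1, so geometric multiplicity = 2.
Every eigenvalue has geometric = algebraic multiplicity, so M is diagonalizable.

Yes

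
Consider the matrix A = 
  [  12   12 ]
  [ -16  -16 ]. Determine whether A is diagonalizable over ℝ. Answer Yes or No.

Characteristic polynomial: p(λ) = λ^2 + 4λ = λ(λ + 4).
All 2 eigenvalues are distinct, so A is diagonalizable.

Yes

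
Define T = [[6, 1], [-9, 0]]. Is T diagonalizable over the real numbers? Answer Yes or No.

Characteristic polynomial: p(s) = s^2 - 6s + 9 = (s - 3)^2.
s = 3 has algebraic multiplicity 2; rank(T − 3I) = 1, so geometric multiplicity = 1.
Geometric multiplicity < algebraic multiplicity, so T is not diagonalizable.

No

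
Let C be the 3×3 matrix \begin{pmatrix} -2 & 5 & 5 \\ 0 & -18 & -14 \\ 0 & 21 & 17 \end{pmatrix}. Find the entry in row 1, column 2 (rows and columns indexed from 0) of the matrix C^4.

350

Characteristic polynomial: t^3 + 3t^2 - 10t - 24 = (t - 3)(t + 2)(t + 4), so the eigenvalues are -4, -2, 3.
t=-2: eigenvector (1, 0, 0).
t=-4: eigenvector (0, 1, -1).
t=3: eigenvector (1, -2, 3).
P = [[1, 0, 1], [0, 1, -2], [0, -1, 3]], D = diag(-2, -4, 3), P⁻¹ = [[1, -1, -1], [0, 3, 2], [0, 1, 1]].
C⁴ = P·diag(16, 256, 81)·P⁻¹ = [[16, 65, 65], [0, 606, 350], [0, -525, -269]].
The requested entry is 350.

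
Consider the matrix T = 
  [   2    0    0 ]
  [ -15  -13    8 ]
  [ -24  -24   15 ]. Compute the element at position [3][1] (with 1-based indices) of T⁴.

-480

Characteristic polynomial: λ^3 - 4λ^2 + λ + 6 = (λ - 3)(λ - 2)(λ + 1), so the eigenvalues are -1, 2, 3.
λ=2: eigenvector (1, -1, 0).
λ=3: eigenvector (0, 1, 2).
λ=-1: eigenvector (0, -2, -3).
P = [[1, 0, 0], [-1, 1, -2], [0, 2, -3]], D = diag(2, 3, -1), P⁻¹ = [[1, 0, 0], [-3, -3, 2], [-2, -2, 1]].
T⁴ = P·diag(16, 81, 1)·P⁻¹ = [[16, 0, 0], [-255, -239, 160], [-480, -480, 321]].
The requested entry is -480.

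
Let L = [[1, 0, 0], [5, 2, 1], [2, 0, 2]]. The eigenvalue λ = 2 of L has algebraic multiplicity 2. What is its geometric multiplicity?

L − 2I = [[-1, 0, 0], [5, 0, 1], [2, 0, 0]].
This matrix has rank 2, so its null space has dimension 3 − 2 = 1.

1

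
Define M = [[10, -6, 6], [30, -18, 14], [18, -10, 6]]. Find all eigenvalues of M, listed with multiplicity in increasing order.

-4, -2, 4

Characteristic polynomial: p(μ) = μ^3 + 2μ^2 - 16μ - 32 = (μ - 4)(μ + 2)(μ + 4).
Roots (with multiplicity): -4, -2, 4.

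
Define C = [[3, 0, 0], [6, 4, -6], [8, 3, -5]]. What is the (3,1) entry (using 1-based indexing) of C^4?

Characteristic polynomial: r^3 - 2r^2 - 5r + 6 = (r - 3)(r - 1)(r + 2), so the eigenvalues are -2, 1, 3.
r=1: eigenvector (0, 2, 1).
r=3: eigenvector (1, 0, 1).
r=-2: eigenvector (0, 1, 1).
P = [[0, 1, 0], [2, 0, 1], [1, 1, 1]], D = diag(1, 3, -2), P⁻¹ = [[1, 1, -1], [1, 0, 0], [-2, -1, 2]].
C⁴ = P·diag(1, 81, 16)·P⁻¹ = [[81, 0, 0], [-30, -14, 30], [50, -15, 31]].
The requested entry is 50.

50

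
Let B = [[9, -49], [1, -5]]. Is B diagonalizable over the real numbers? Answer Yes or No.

No

Characteristic polynomial: p(μ) = μ^2 - 4μ + 4 = (μ - 2)^2.
μ = 2 has algebraic multiplicity 2; rank(B − 2I) = 1, so geometric multiplicity = 1.
Geometric multiplicity < algebraic multiplicity, so B is not diagonalizable.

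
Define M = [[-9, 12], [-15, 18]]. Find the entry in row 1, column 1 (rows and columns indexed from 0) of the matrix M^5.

37908

Characteristic polynomial: λ^2 - 9λ + 18 = (λ - 6)(λ - 3), so the eigenvalues are 3, 6.
λ=6: eigenvector (-4, -5).
λ=3: eigenvector (1, 1).
P = [[-4, 1], [-5, 1]], D = diag(6, 3), P⁻¹ = [[1, -1], [5, -4]].
M⁵ = P·diag(7776, 243)·P⁻¹ = [[-29889, 30132], [-37665, 37908]].
The requested entry is 37908.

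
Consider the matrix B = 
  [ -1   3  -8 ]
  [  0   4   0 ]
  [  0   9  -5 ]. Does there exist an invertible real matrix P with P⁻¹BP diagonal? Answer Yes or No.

Yes

Characteristic polynomial: p(r) = r^3 + 2r^2 - 19r - 20 = (r - 4)(r + 1)(r + 5).
All 3 eigenvalues are distinct, so B is diagonalizable.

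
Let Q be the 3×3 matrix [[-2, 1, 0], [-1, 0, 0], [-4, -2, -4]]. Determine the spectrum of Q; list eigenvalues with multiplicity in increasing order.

Characteristic polynomial: p(λ) = λ^3 + 6λ^2 + 9λ + 4 = (λ + 1)^2(λ + 4).
Roots (with multiplicity): -4, -1, -1.

-4, -1, -1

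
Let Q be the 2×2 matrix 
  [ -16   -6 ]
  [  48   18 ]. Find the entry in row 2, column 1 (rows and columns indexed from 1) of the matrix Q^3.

192

Characteristic polynomial: r^2 - 2r = r(r - 2), so the eigenvalues are 0, 2.
r=2: eigenvector (1, -3).
r=0: eigenvector (3, -8).
P = [[1, 3], [-3, -8]], D = diag(2, 0), P⁻¹ = [[-8, -3], [3, 1]].
Q³ = P·diag(8, 0)·P⁻¹ = [[-64, -24], [192, 72]].
The requested entry is 192.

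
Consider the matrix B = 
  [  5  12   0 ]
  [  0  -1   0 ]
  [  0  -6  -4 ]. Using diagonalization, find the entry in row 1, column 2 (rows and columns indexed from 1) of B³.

252

Characteristic polynomial: μ^3 - 21μ - 20 = (μ - 5)(μ + 1)(μ + 4), so the eigenvalues are -4, -1, 5.
μ=5: eigenvector (1, 0, 0).
μ=-4: eigenvector (0, 0, 1).
μ=-1: eigenvector (-2, 1, -2).
P = [[1, 0, -2], [0, 0, 1], [0, 1, -2]], D = diag(5, -4, -1), P⁻¹ = [[1, 2, 0], [0, 2, 1], [0, 1, 0]].
B³ = P·diag(125, -64, -1)·P⁻¹ = [[125, 252, 0], [0, -1, 0], [0, -126, -64]].
The requested entry is 252.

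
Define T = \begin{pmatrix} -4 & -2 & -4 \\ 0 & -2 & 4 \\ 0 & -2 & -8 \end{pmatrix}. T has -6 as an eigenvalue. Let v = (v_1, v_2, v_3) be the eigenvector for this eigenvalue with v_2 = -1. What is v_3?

1

T + 6I = [[2, -2, -4], [0, 4, 4], [0, -2, -2]].
Solving (T + 6I)v = 0 gives the eigenspace spanned by (1, -1, 1).
With v_2 = -1, v = (1, -1, 1), so v_3 = 1.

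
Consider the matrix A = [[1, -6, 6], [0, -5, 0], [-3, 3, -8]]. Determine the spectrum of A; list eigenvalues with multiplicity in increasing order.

Characteristic polynomial: p(r) = r^3 + 12r^2 + 45r + 50 = (r + 2)(r + 5)^2.
Roots (with multiplicity): -5, -5, -2.

-5, -5, -2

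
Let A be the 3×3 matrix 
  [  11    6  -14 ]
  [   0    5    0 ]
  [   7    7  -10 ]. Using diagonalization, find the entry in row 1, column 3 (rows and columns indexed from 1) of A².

-14

Characteristic polynomial: μ^3 - 6μ^2 - 7μ + 60 = (μ - 5)(μ - 4)(μ + 3), so the eigenvalues are -3, 4, 5.
μ=-3: eigenvector (-1, 0, -1).
μ=4: eigenvector (2, 0, 1).
μ=5: eigenvector (-1, 1, 0).
P = [[-1, 2, -1], [0, 0, 1], [-1, 1, 0]], D = diag(-3, 4, 5), P⁻¹ = [[1, 1, -2], [1, 1, -1], [0, 1, 0]].
A² = P·diag(9, 16, 25)·P⁻¹ = [[23, -2, -14], [0, 25, 0], [7, 7, 2]].
The requested entry is -14.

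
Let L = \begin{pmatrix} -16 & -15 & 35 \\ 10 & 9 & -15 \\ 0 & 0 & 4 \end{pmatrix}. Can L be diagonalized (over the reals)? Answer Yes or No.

Characteristic polynomial: p(t) = t^3 + 3t^2 - 22t - 24 = (t - 4)(t + 1)(t + 6).
All 3 eigenvalues are distinct, so L is diagonalizable.

Yes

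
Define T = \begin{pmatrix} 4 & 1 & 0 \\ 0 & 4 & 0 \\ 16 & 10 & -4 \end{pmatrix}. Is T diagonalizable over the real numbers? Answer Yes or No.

Characteristic polynomial: p(r) = r^3 - 4r^2 - 16r + 64 = (r - 4)^2(r + 4).
r = 4 has algebraic multiplicity 2; rank(T − 4I) = 2, so geometric multiplicity = 1.
Geometric multiplicity < algebraic multiplicity, so T is not diagonalizable.

No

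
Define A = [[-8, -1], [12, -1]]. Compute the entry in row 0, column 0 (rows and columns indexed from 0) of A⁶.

Characteristic polynomial: μ^2 + 9μ + 20 = (μ + 4)(μ + 5), so the eigenvalues are -5, -4.
μ=-5: eigenvector (1, -3).
μ=-4: eigenvector (-1, 4).
P = [[1, -1], [-3, 4]], D = diag(-5, -4), P⁻¹ = [[4, 1], [3, 1]].
A⁶ = P·diag(15625, 4096)·P⁻¹ = [[50212, 11529], [-138348, -30491]].
The requested entry is 50212.

50212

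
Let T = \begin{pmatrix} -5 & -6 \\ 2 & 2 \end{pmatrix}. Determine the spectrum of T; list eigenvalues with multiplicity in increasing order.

Characteristic polynomial: p(μ) = μ^2 + 3μ + 2 = (μ + 1)(μ + 2).
Roots (with multiplicity): -2, -1.

-2, -1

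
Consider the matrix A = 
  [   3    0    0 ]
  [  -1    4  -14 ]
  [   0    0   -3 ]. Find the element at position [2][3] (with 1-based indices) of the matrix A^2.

Characteristic polynomial: λ^3 - 4λ^2 - 9λ + 36 = (λ - 4)(λ - 3)(λ + 3), so the eigenvalues are -3, 3, 4.
λ=3: eigenvector (1, 1, 0).
λ=4: eigenvector (0, -1, 0).
λ=-3: eigenvector (0, 2, 1).
P = [[1, 0, 0], [1, -1, 2], [0, 0, 1]], D = diag(3, 4, -3), P⁻¹ = [[1, 0, 0], [1, -1, 2], [0, 0, 1]].
A² = P·diag(9, 16, 9)·P⁻¹ = [[9, 0, 0], [-7, 16, -14], [0, 0, 9]].
The requested entry is -14.

-14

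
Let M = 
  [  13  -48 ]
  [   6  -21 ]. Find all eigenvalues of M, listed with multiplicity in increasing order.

-5, -3

Characteristic polynomial: p(r) = r^2 + 8r + 15 = (r + 3)(r + 5).
Roots (with multiplicity): -5, -3.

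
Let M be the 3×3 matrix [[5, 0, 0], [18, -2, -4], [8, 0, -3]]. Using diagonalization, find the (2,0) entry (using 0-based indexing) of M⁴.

Characteristic polynomial: t^3 - 19t - 30 = (t - 5)(t + 2)(t + 3), so the eigenvalues are -3, -2, 5.
t=-3: eigenvector (0, 4, 1).
t=-2: eigenvector (0, 1, 0).
t=5: eigenvector (1, 2, 1).
P = [[0, 0, 1], [4, 1, 2], [1, 0, 1]], D = diag(-3, -2, 5), P⁻¹ = [[-1, 0, 1], [2, 1, -4], [1, 0, 0]].
M⁴ = P·diag(81, 16, 625)·P⁻¹ = [[625, 0, 0], [958, 16, 260], [544, 0, 81]].
The requested entry is 544.

544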